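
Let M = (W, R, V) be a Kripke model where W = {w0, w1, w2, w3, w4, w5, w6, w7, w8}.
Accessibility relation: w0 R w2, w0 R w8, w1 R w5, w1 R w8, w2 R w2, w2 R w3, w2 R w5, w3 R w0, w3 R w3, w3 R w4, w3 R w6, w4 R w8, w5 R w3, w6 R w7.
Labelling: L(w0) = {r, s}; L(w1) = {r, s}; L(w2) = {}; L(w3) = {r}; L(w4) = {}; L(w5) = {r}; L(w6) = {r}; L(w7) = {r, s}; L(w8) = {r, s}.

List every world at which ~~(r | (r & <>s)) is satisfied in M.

Let φ = ~~(r | (r & <>s)). Evaluate φ at each world:
  w0 (successors {w2, w8}): φ is true.
  w1 (successors {w5, w8}): φ is true.
  w2 (successors {w2, w3, w5}): φ is false.
  w3 (successors {w0, w3, w4, w6}): φ is true.
  w4 (successors {w8}): φ is false.
  w5 (successors {w3}): φ is true.
  w6 (successors {w7}): φ is true.
  w7 (successors ∅): φ is true.
  w8 (successors ∅): φ is true.
For instance, at w6:
  At w6: ~(r | (r & <>s)) is false, so ~~(r | (r & <>s)) is true.
    At w6: r | (r & <>s) is true, so ~(r | (r & <>s)) is false.
      At w6: r is true, r & <>s is true, so r | (r & <>s) is true.
Satisfying worlds: {w0, w1, w3, w5, w6, w7, w8}

w0, w1, w3, w5, w6, w7, w8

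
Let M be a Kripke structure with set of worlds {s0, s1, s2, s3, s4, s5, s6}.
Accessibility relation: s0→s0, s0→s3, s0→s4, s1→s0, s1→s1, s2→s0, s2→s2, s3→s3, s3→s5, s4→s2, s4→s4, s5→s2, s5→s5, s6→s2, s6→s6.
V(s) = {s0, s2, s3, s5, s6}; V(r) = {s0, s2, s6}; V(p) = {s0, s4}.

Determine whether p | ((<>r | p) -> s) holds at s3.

Yes

At s3: p is false, (<>r | p) -> s is true, so p | ((<>r | p) -> s) is true.
  At s3: <>r | p is false, s is true, so (<>r | p) -> s is true.
    At s3: <>r is false, p is false, so <>r | p is false.
      At s3: <>r requires r at some successor in {s3, s5}.
        At s3: r is false.
        At s5: r is false.
      So <>r is false at s3.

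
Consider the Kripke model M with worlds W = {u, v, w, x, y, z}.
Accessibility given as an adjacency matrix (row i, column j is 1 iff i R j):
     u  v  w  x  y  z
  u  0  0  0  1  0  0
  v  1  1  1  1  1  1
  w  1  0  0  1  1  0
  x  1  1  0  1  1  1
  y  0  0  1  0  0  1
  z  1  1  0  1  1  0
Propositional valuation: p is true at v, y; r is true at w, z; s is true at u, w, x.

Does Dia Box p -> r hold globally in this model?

Let φ = Dia Box p -> r. Evaluate φ at each world:
  u (successors {x}): φ is true.
  v (successors {u, v, w, x, y, z}): φ is true.
  w (successors {u, x, y}): φ is true.
  x (successors {u, v, x, y, z}): φ is true.
  y (successors {w, z}): φ is true.
  z (successors {u, v, x, y}): φ is true.
For instance, at v:
  At v: Dia Box p is false, r is false, so Dia Box p -> r is true.
    At v: Dia Box p requires Box p at some successor in {u, v, w, x, y, z}.
      At u: Box p is false.
      At v: Box p is false.
      At w: Box p is false.
      At x: Box p is false.
      At y: Box p is false.
      At z: Box p is false.
    So Dia Box p is false at v.

Yes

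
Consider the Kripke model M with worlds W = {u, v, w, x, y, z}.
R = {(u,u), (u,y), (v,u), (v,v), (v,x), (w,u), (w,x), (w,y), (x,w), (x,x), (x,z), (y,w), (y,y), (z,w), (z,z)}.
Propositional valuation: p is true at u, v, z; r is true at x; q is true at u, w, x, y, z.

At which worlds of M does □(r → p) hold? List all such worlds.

u, y, z

Let φ = □(r → p). Evaluate φ at each world:
  u (successors {u, y}): φ is true.
  v (successors {u, v, x}): φ is false.
  w (successors {u, x, y}): φ is false.
  x (successors {w, x, z}): φ is false.
  y (successors {w, y}): φ is true.
  z (successors {w, z}): φ is true.
For instance, at u:
  At u: □(r → p) requires r → p at every successor {u, y}.
    At u: r → p is true.
    At y: r → p is true.
  So □(r → p) is true at u.
Satisfying worlds: {u, y, z}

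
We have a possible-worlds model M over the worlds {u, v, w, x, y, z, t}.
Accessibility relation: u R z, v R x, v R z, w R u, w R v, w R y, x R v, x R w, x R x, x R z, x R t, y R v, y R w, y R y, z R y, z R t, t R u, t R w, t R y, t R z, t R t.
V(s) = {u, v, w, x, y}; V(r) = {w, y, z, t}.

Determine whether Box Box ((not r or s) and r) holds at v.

At v: Box Box ((not r or s) and r) requires Box ((not r or s) and r) at every successor {x, z}.
  Box ((not r or s) and r) fails at x, so Box Box ((not r or s) and r) is false at v.
    At x: Box ((not r or s) and r) requires (not r or s) and r at every successor {v, w, x, z, t}.
      (not r or s) and r fails at v, so Box ((not r or s) and r) is false at x.

No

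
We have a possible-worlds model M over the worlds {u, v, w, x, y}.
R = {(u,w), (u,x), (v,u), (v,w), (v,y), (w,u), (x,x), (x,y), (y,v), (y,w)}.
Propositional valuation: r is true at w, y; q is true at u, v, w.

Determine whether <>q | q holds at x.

No

Recall that <>ψ holds at a world iff ψ holds at some accessible world.
At x: <>q is false, q is false, so <>q | q is false.
  At x: <>q requires q at some successor in {x, y}.
    At x: q is false.
    At y: q is false.
  So <>q is false at x.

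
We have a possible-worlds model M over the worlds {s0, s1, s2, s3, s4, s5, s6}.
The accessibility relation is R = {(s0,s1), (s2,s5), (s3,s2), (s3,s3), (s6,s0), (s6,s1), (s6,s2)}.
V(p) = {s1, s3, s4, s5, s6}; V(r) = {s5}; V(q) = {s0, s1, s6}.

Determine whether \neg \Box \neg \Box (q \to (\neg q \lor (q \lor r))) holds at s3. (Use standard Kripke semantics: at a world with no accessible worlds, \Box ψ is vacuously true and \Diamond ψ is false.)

At s3: \Box \neg \Box (q \to (\neg q \lor (q \lor r))) is false, so \neg \Box \neg \Box (q \to (\neg q \lor (q \lor r))) is true.
  At s3: \Box \neg \Box (q \to (\neg q \lor (q \lor r))) requires \neg \Box (q \to (\neg q \lor (q \lor r))) at every successor {s2, s3}.
    \neg \Box (q \to (\neg q \lor (q \lor r))) fails at s2, so \Box \neg \Box (q \to (\neg q \lor (q \lor r))) is false at s3.
      At s2: \Box (q \to (\neg q \lor (q \lor r))) is true, so \neg \Box (q \to (\neg q \lor (q \lor r))) is false.

Yes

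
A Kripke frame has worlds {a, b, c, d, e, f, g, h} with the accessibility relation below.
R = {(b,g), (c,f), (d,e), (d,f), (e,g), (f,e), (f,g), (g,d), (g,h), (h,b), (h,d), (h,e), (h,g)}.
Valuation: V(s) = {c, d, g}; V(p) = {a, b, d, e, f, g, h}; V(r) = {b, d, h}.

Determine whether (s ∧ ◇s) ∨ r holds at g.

Yes

Recall that ◇ψ holds at a world iff ψ holds at some accessible world.
At g: s ∧ ◇s is true, r is false, so (s ∧ ◇s) ∨ r is true.
  At g: s is true, ◇s is true, so s ∧ ◇s is true.
    At g: ◇s requires s at some successor in {d, h}.
      s holds at d, so ◇s is true at g.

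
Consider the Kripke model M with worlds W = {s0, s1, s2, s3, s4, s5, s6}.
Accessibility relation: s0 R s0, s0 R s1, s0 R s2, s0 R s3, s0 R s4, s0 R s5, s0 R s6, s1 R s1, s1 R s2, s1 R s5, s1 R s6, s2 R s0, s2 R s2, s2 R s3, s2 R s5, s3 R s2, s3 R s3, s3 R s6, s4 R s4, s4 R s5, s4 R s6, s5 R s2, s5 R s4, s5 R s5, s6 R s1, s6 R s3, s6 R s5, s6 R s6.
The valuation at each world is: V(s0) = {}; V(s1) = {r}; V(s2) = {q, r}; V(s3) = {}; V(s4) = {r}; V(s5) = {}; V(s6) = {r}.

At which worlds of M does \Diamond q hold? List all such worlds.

s0, s1, s2, s3, s5

Let φ = \Diamond q. Evaluate φ at each world:
  s0 (successors {s0, s1, s2, s3, s4, s5, s6}): φ is true.
  s1 (successors {s1, s2, s5, s6}): φ is true.
  s2 (successors {s0, s2, s3, s5}): φ is true.
  s3 (successors {s2, s3, s6}): φ is true.
  s4 (successors {s4, s5, s6}): φ is false.
  s5 (successors {s2, s4, s5}): φ is true.
  s6 (successors {s1, s3, s5, s6}): φ is false.
For instance, at s4:
  At s4: \Diamond q requires q at some successor in {s4, s5, s6}.
    At s4: q is false.
    At s5: q is false.
    At s6: q is false.
  So \Diamond q is false at s4.
Satisfying worlds: {s0, s1, s2, s3, s5}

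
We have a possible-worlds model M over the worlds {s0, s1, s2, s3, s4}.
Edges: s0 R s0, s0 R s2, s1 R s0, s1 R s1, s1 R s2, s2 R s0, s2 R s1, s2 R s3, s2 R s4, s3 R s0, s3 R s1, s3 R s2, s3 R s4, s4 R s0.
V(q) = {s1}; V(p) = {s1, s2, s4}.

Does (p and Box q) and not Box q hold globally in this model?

No

Recall that Box ψ holds at a world iff ψ holds at every accessible world, and Dia ψ holds iff ψ holds at some accessible world.
Let φ = (p and Box q) and not Box q. Evaluate φ at each world:
  s0 (successors {s0, s2}): φ is false.
  s1 (successors {s0, s1, s2}): φ is false.
  s2 (successors {s0, s1, s3, s4}): φ is false.
  s3 (successors {s0, s1, s2, s4}): φ is false.
  s4 (successors {s0}): φ is false.
Detail at s0 (counterexample):
  At s0: p and Box q is false, not Box q is true, so (p and Box q) and not Box q is false.
    At s0: p is false, Box q is false, so p and Box q is false.
      At s0: Box q requires q at every successor {s0, s2}.
        q fails at s0, so Box q is false at s0.
    At s0: Box q is false, so not Box q is true.
      At s0: Box q requires q at every successor {s0, s2}.
        q fails at s0, so Box q is false at s0.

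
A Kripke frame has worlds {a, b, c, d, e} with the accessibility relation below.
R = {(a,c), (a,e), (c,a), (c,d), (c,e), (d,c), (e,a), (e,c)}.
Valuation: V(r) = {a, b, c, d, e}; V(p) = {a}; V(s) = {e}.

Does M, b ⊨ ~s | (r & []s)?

At b: ~s is true, r & []s is true, so ~s | (r & []s) is true.
  At b: r is true, []s is true, so r & []s is true.
    At b: no accessible worlds, so []s holds vacuously.

Yes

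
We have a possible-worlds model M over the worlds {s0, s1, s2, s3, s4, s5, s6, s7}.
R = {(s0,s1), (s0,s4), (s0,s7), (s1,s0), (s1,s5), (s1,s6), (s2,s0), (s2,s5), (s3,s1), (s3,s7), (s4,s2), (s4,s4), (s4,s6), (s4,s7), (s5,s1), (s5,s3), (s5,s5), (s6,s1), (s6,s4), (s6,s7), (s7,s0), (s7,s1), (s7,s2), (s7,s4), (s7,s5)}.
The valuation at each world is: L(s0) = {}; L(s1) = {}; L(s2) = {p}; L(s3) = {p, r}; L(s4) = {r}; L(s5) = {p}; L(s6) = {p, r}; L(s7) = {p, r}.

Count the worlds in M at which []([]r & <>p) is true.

0

Let φ = []([]r & <>p). Evaluate φ at each world:
  s0 (successors {s1, s4, s7}): φ is false.
  s1 (successors {s0, s5, s6}): φ is false.
  s2 (successors {s0, s5}): φ is false.
  s3 (successors {s1, s7}): φ is false.
  s4 (successors {s2, s4, s6, s7}): φ is false.
  s5 (successors {s1, s3, s5}): φ is false.
  s6 (successors {s1, s4, s7}): φ is false.
  s7 (successors {s0, s1, s2, s4, s5}): φ is false.
For instance, at s3:
  At s3: []([]r & <>p) requires []r & <>p at every successor {s1, s7}.
    []r & <>p fails at s1, so []([]r & <>p) is false at s3.
      At s1: []r is false, <>p is true, so []r & <>p is false.
Satisfying worlds: none.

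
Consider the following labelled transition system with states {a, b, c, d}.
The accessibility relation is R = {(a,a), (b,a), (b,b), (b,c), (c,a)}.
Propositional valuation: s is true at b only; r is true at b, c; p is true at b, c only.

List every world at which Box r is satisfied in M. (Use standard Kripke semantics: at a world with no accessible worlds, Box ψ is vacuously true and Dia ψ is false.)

d

Let φ = Box r. Evaluate φ at each world:
  a (successors {a}): φ is false.
  b (successors {a, b, c}): φ is false.
  c (successors {a}): φ is false.
  d (successors ∅): φ is true.
For instance, at a:
  At a: Box r requires r at every successor {a}.
    r fails at a, so Box r is false at a.
Satisfying worlds: {d}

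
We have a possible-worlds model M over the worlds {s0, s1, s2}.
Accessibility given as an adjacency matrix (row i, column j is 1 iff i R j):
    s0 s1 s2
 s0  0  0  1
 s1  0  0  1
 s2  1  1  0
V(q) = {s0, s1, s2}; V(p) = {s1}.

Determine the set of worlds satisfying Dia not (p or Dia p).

Recall that Dia ψ holds at a world iff ψ holds at some accessible world.
Let φ = Dia not (p or Dia p). Evaluate φ at each world:
  s0 (successors {s2}): φ is false.
  s1 (successors {s2}): φ is false.
  s2 (successors {s0, s1}): φ is true.
For instance, at s0:
  At s0: Dia not (p or Dia p) requires not (p or Dia p) at some successor in {s2}.
    At s2: not (p or Dia p) is false.
  So Dia not (p or Dia p) is false at s0.
Satisfying worlds: {s2}

s2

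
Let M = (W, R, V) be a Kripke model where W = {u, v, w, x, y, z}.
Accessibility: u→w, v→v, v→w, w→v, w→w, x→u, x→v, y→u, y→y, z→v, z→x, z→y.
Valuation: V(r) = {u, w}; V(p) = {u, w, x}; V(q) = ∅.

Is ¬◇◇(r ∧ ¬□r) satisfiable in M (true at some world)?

Recall that □ψ holds at a world iff ψ holds at every accessible world, and ◇ψ holds iff ψ holds at some accessible world.
Let φ = ¬◇◇(r ∧ ¬□r). Evaluate φ at each world:
  u (successors {w}): φ is false.
  v (successors {v, w}): φ is false.
  w (successors {v, w}): φ is false.
  x (successors {u, v}): φ is false.
  y (successors {u, y}): φ is false.
  z (successors {v, x, y}): φ is false.
For instance, at u:
  At u: ◇◇(r ∧ ¬□r) is true, so ¬◇◇(r ∧ ¬□r) is false.
    At u: ◇◇(r ∧ ¬□r) requires ◇(r ∧ ¬□r) at some successor in {w}.
      ◇(r ∧ ¬□r) holds at w, so ◇◇(r ∧ ¬□r) is true at u.

No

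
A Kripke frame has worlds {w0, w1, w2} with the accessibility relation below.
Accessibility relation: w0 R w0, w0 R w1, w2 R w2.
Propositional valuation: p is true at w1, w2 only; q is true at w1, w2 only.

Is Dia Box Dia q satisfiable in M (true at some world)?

Let φ = Dia Box Dia q. Evaluate φ at each world:
  w0 (successors {w0, w1}): φ is true.
  w1 (successors ∅): φ is false.
  w2 (successors {w2}): φ is true.
Detail at w0 (witness):
  At w0: Dia Box Dia q requires Box Dia q at some successor in {w0, w1}.
    Box Dia q holds at w1, so Dia Box Dia q is true at w0.
      At w1: no accessible worlds, so Box Dia q holds vacuously.

Yes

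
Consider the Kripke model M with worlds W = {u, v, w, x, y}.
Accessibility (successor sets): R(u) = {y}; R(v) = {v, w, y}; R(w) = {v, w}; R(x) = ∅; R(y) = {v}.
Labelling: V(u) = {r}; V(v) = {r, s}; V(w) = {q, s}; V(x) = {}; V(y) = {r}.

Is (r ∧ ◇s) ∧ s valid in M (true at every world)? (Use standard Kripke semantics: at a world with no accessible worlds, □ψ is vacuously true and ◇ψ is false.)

Recall that ◇ψ holds at a world iff ψ holds at some accessible world.
Let φ = (r ∧ ◇s) ∧ s. Evaluate φ at each world:
  u (successors {y}): φ is false.
  v (successors {v, w, y}): φ is true.
  w (successors {v, w}): φ is false.
  x (successors ∅): φ is false.
  y (successors {v}): φ is false.
Detail at u (counterexample):
  At u: r ∧ ◇s is false, s is false, so (r ∧ ◇s) ∧ s is false.
    At u: r is true, ◇s is false, so r ∧ ◇s is false.
      At u: ◇s requires s at some successor in {y}.
        At y: s is false.
      So ◇s is false at u.

No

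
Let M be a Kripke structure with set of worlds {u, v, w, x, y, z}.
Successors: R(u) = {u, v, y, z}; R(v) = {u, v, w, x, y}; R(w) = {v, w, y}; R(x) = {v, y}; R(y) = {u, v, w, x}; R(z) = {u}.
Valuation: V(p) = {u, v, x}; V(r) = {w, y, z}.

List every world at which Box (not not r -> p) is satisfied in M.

Let φ = Box (not not r -> p). Evaluate φ at each world:
  u (successors {u, v, y, z}): φ is false.
  v (successors {u, v, w, x, y}): φ is false.
  w (successors {v, w, y}): φ is false.
  x (successors {v, y}): φ is false.
  y (successors {u, v, w, x}): φ is false.
  z (successors {u}): φ is true.
For instance, at y:
  At y: Box (not not r -> p) requires not not r -> p at every successor {u, v, w, x}.
    not not r -> p fails at w, so Box (not not r -> p) is false at y.
Satisfying worlds: {z}

z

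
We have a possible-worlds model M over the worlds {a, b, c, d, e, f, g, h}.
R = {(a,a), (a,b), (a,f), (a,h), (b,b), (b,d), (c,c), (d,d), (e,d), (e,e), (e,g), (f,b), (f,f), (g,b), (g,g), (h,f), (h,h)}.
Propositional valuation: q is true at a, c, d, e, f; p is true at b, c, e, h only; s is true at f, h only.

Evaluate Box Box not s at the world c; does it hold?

Recall that Box ψ holds at a world iff ψ holds at every accessible world, and Dia ψ holds iff ψ holds at some accessible world.
At c: Box Box not s requires Box not s at every successor {c}.
    At c: Box not s requires not s at every successor {c}.
      At c: not s is true.
    So Box not s is true at c.
So Box Box not s is true at c.

Yes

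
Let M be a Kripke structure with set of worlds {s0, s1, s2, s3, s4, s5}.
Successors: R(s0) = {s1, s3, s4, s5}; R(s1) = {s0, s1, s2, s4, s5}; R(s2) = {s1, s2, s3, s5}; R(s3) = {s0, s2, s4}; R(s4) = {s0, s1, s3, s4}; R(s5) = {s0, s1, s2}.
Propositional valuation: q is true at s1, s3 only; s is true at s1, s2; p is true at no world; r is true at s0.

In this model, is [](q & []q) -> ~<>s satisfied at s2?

Recall that []ψ holds at a world iff ψ holds at every accessible world, and <>ψ holds iff ψ holds at some accessible world.
At s2: [](q & []q) is false, ~<>s is false, so [](q & []q) -> ~<>s is true.
  At s2: [](q & []q) requires q & []q at every successor {s1, s2, s3, s5}.
    q & []q fails at s1, so [](q & []q) is false at s2.
      At s1: q is true, []q is false, so q & []q is false.
  At s2: <>s is true, so ~<>s is false.
    At s2: <>s requires s at some successor in {s1, s2, s3, s5}.
      s holds at s1, so <>s is true at s2.

Yes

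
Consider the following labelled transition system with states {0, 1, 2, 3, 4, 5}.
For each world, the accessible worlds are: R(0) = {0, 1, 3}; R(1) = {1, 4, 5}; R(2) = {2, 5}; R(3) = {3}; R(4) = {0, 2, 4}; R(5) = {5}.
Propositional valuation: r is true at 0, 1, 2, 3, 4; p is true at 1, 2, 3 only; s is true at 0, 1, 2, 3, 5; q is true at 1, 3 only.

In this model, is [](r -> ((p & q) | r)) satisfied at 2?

Yes

At 2: [](r -> ((p & q) | r)) requires r -> ((p & q) | r) at every successor {2, 5}.
  At 2: r -> ((p & q) | r) is true.
  At 5: r -> ((p & q) | r) is true.
So [](r -> ((p & q) | r)) is true at 2.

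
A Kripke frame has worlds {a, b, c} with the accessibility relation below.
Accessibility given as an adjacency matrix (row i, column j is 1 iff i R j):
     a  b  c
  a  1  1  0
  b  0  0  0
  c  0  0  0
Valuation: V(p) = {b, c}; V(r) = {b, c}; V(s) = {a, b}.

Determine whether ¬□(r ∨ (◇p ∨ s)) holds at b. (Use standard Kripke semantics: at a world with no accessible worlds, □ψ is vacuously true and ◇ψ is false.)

Recall that □ψ holds at a world iff ψ holds at every accessible world, and ◇ψ holds iff ψ holds at some accessible world.
At b: □(r ∨ (◇p ∨ s)) is true, so ¬□(r ∨ (◇p ∨ s)) is false.
  At b: no accessible worlds, so □(r ∨ (◇p ∨ s)) holds vacuously.

No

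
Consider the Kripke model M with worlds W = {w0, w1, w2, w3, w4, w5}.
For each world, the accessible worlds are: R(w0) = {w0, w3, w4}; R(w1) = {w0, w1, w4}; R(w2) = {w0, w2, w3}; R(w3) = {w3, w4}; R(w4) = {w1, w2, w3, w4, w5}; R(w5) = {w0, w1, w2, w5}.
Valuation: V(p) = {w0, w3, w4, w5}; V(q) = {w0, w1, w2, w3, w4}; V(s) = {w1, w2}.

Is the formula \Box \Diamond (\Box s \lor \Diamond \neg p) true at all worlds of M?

Yes

Recall that \Box ψ holds at a world iff ψ holds at every accessible world, and \Diamond ψ holds iff ψ holds at some accessible world.
Let φ = \Box \Diamond (\Box s \lor \Diamond \neg p). Evaluate φ at each world:
  w0 (successors {w0, w3, w4}): φ is true.
  w1 (successors {w0, w1, w4}): φ is true.
  w2 (successors {w0, w2, w3}): φ is true.
  w3 (successors {w3, w4}): φ is true.
  w4 (successors {w1, w2, w3, w4, w5}): φ is true.
  w5 (successors {w0, w1, w2, w5}): φ is true.
For instance, at w1:
  At w1: \Box \Diamond (\Box s \lor \Diamond \neg p) requires \Diamond (\Box s \lor \Diamond \neg p) at every successor {w0, w1, w4}.
      At w0: \Diamond (\Box s \lor \Diamond \neg p) requires \Box s \lor \Diamond \neg p at some successor in {w0, w3, w4}.
        \Box s \lor \Diamond \neg p holds at w4, so \Diamond (\Box s \lor \Diamond \neg p) is true at w0.
      At w1: \Diamond (\Box s \lor \Diamond \neg p) requires \Box s \lor \Diamond \neg p at some successor in {w0, w1, w4}.
        \Box s \lor \Diamond \neg p holds at w1, so \Diamond (\Box s \lor \Diamond \neg p) is true at w1.
      At w4: \Diamond (\Box s \lor \Diamond \neg p) requires \Box s \lor \Diamond \neg p at some successor in {w1, w2, w3, w4, w5}.
        \Box s \lor \Diamond \neg p holds at w1, so \Diamond (\Box s \lor \Diamond \neg p) is true at w4.
  So \Box \Diamond (\Box s \lor \Diamond \neg p) is true at w1.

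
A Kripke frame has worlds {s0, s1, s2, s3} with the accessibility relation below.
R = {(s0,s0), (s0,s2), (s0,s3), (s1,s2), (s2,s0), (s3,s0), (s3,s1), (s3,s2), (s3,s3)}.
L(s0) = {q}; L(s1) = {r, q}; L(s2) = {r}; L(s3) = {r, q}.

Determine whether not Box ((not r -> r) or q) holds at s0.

No

At s0: Box ((not r -> r) or q) is true, so not Box ((not r -> r) or q) is false.
  At s0: Box ((not r -> r) or q) requires (not r -> r) or q at every successor {s0, s2, s3}.
    At s0: (not r -> r) or q is true.
    At s2: (not r -> r) or q is true.
    At s3: (not r -> r) or q is true.
  So Box ((not r -> r) or q) is true at s0.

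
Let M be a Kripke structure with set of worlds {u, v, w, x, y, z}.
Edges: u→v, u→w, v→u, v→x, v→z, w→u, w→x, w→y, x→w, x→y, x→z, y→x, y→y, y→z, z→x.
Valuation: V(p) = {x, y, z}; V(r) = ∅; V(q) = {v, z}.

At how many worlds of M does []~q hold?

Let φ = []~q. Evaluate φ at each world:
  u (successors {v, w}): φ is false.
  v (successors {u, x, z}): φ is false.
  w (successors {u, x, y}): φ is true.
  x (successors {w, y, z}): φ is false.
  y (successors {x, y, z}): φ is false.
  z (successors {x}): φ is true.
For instance, at x:
  At x: []~q requires ~q at every successor {w, y, z}.
    ~q fails at z, so []~q is false at x.
Satisfying worlds: {w, z}

2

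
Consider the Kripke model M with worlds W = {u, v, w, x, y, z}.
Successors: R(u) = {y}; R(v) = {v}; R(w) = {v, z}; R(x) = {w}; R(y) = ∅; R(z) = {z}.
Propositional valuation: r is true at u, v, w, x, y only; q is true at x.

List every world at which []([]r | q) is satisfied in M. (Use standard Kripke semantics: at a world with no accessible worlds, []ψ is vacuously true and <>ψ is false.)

u, v, y

Let φ = []([]r | q). Evaluate φ at each world:
  u (successors {y}): φ is true.
  v (successors {v}): φ is true.
  w (successors {v, z}): φ is false.
  x (successors {w}): φ is false.
  y (successors ∅): φ is true.
  z (successors {z}): φ is false.
For instance, at x:
  At x: []([]r | q) requires []r | q at every successor {w}.
    []r | q fails at w, so []([]r | q) is false at x.
      At w: []r is false, q is false, so []r | q is false.
Satisfying worlds: {u, v, y}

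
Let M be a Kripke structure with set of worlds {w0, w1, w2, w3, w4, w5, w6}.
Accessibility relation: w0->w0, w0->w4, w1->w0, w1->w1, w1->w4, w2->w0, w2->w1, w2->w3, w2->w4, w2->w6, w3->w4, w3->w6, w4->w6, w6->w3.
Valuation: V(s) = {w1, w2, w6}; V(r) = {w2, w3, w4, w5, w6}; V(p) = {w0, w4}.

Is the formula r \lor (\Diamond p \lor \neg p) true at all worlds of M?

Recall that \Diamond ψ holds at a world iff ψ holds at some accessible world.
Let φ = r \lor (\Diamond p \lor \neg p). Evaluate φ at each world:
  w0 (successors {w0, w4}): φ is true.
  w1 (successors {w0, w1, w4}): φ is true.
  w2 (successors {w0, w1, w3, w4, w6}): φ is true.
  w3 (successors {w4, w6}): φ is true.
  w4 (successors {w6}): φ is true.
  w5 (successors ∅): φ is true.
  w6 (successors {w3}): φ is true.
For instance, at w2:
  At w2: r is true, \Diamond p \lor \neg p is true, so r \lor (\Diamond p \lor \neg p) is true.
    At w2: \Diamond p is true, \neg p is true, so \Diamond p \lor \neg p is true.
      At w2: \Diamond p requires p at some successor in {w0, w1, w3, w4, w6}.
        p holds at w0, so \Diamond p is true at w2.

Yes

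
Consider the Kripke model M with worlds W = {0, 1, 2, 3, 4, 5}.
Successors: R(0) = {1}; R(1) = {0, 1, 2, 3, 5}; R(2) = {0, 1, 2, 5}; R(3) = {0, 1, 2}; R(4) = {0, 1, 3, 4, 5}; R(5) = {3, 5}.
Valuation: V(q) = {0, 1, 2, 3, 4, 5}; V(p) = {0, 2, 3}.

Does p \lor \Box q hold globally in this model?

Let φ = p \lor \Box q. Evaluate φ at each world:
  0 (successors {1}): φ is true.
  1 (successors {0, 1, 2, 3, 5}): φ is true.
  2 (successors {0, 1, 2, 5}): φ is true.
  3 (successors {0, 1, 2}): φ is true.
  4 (successors {0, 1, 3, 4, 5}): φ is true.
  5 (successors {3, 5}): φ is true.
For instance, at 0:
  At 0: p is true, \Box q is true, so p \lor \Box q is true.
    At 0: \Box q requires q at every successor {1}.
      At 1: q is true.
    So \Box q is true at 0.

Yes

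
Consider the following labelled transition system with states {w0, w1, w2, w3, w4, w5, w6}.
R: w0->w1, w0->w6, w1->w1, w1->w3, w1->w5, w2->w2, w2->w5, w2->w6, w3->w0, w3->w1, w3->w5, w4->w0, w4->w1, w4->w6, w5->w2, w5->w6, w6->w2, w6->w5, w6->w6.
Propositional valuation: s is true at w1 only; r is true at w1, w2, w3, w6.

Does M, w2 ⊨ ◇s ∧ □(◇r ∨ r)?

No

Recall that □ψ holds at a world iff ψ holds at every accessible world, and ◇ψ holds iff ψ holds at some accessible world.
At w2: ◇s is false, □(◇r ∨ r) is true, so ◇s ∧ □(◇r ∨ r) is false.
  At w2: ◇s requires s at some successor in {w2, w5, w6}.
    At w2: s is false.
    At w5: s is false.
    At w6: s is false.
  So ◇s is false at w2.
  At w2: □(◇r ∨ r) requires ◇r ∨ r at every successor {w2, w5, w6}.
      At w2: ◇r is true, r is true, so ◇r ∨ r is true.
      At w5: ◇r is true, r is false, so ◇r ∨ r is true.
      At w6: ◇r is true, r is true, so ◇r ∨ r is true.
  So □(◇r ∨ r) is true at w2.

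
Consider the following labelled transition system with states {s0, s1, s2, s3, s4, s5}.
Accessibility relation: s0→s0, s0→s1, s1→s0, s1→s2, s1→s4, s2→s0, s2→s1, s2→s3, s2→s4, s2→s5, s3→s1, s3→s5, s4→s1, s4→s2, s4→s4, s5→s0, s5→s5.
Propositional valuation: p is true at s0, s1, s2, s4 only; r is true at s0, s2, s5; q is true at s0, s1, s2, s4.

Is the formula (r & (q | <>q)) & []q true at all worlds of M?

Let φ = (r & (q | <>q)) & []q. Evaluate φ at each world:
  s0 (successors {s0, s1}): φ is true.
  s1 (successors {s0, s2, s4}): φ is false.
  s2 (successors {s0, s1, s3, s4, s5}): φ is false.
  s3 (successors {s1, s5}): φ is false.
  s4 (successors {s1, s2, s4}): φ is false.
  s5 (successors {s0, s5}): φ is false.
Detail at s1 (counterexample):
  At s1: r & (q | <>q) is false, []q is true, so (r & (q | <>q)) & []q is false.
    At s1: r is false, q | <>q is true, so r & (q | <>q) is false.
      At s1: q is true, <>q is true, so q | <>q is true.
    At s1: []q requires q at every successor {s0, s2, s4}.
      At s0: q is true.
      At s2: q is true.
      At s4: q is true.
    So []q is true at s1.

No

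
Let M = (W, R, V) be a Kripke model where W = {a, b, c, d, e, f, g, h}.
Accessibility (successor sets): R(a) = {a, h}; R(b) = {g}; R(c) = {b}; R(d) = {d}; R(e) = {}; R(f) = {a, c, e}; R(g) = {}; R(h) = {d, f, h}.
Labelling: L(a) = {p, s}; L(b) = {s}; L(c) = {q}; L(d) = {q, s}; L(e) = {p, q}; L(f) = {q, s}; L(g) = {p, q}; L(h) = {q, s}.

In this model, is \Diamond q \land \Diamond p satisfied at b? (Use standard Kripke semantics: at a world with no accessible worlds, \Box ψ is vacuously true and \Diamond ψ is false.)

Recall that \Diamond ψ holds at a world iff ψ holds at some accessible world.
At b: \Diamond q is true, \Diamond p is true, so \Diamond q \land \Diamond p is true.
  At b: \Diamond q requires q at some successor in {g}.
    q holds at g, so \Diamond q is true at b.
  At b: \Diamond p requires p at some successor in {g}.
    p holds at g, so \Diamond p is true at b.

Yes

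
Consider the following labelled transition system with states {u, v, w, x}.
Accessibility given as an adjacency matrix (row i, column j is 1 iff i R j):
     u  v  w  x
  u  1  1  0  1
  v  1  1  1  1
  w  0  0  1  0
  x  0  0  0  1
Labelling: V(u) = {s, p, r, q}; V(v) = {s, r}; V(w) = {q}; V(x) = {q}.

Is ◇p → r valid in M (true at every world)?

Yes

Let φ = ◇p → r. Evaluate φ at each world:
  u (successors {u, v, x}): φ is true.
  v (successors {u, v, w, x}): φ is true.
  w (successors {w}): φ is true.
  x (successors {x}): φ is true.
For instance, at u:
  At u: ◇p is true, r is true, so ◇p → r is true.
    At u: ◇p requires p at some successor in {u, v, x}.
      p holds at u, so ◇p is true at u.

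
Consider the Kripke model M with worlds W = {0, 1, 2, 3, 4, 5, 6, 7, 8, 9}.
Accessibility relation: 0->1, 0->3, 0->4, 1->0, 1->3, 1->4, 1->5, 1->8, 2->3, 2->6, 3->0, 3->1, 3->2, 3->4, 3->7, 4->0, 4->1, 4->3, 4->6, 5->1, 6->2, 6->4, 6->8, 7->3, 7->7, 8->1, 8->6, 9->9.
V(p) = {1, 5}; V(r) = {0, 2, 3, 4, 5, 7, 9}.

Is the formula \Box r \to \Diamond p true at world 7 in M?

Recall that \Box ψ holds at a world iff ψ holds at every accessible world, and \Diamond ψ holds iff ψ holds at some accessible world.
At 7: \Box r is true, \Diamond p is false, so \Box r \to \Diamond p is false.
  At 7: \Box r requires r at every successor {3, 7}.
    At 3: r is true.
    At 7: r is true.
  So \Box r is true at 7.
  At 7: \Diamond p requires p at some successor in {3, 7}.
    At 3: p is false.
    At 7: p is false.
  So \Diamond p is false at 7.

No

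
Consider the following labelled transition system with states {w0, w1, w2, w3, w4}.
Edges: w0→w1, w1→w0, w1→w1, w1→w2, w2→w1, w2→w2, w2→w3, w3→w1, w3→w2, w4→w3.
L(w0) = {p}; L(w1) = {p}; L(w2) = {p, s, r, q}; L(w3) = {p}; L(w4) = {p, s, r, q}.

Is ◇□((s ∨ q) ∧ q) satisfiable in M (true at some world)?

Recall that □ψ holds at a world iff ψ holds at every accessible world, and ◇ψ holds iff ψ holds at some accessible world.
Let φ = ◇□((s ∨ q) ∧ q). Evaluate φ at each world:
  w0 (successors {w1}): φ is false.
  w1 (successors {w0, w1, w2}): φ is false.
  w2 (successors {w1, w2, w3}): φ is false.
  w3 (successors {w1, w2}): φ is false.
  w4 (successors {w3}): φ is false.
For instance, at w0:
  At w0: ◇□((s ∨ q) ∧ q) requires □((s ∨ q) ∧ q) at some successor in {w1}.
    At w1: □((s ∨ q) ∧ q) is false.
  So ◇□((s ∨ q) ∧ q) is false at w0.

No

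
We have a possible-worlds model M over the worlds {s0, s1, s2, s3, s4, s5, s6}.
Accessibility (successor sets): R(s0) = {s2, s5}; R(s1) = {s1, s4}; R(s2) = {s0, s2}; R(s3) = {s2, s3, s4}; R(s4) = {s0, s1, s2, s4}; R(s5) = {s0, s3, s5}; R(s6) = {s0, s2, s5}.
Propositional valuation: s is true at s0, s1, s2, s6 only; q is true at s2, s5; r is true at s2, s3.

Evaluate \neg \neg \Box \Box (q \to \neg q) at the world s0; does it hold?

At s0: \neg \Box \Box (q \to \neg q) is true, so \neg \neg \Box \Box (q \to \neg q) is false.
  At s0: \Box \Box (q \to \neg q) is false, so \neg \Box \Box (q \to \neg q) is true.
    At s0: \Box \Box (q \to \neg q) requires \Box (q \to \neg q) at every successor {s2, s5}.
      \Box (q \to \neg q) fails at s2, so \Box \Box (q \to \neg q) is false at s0.

No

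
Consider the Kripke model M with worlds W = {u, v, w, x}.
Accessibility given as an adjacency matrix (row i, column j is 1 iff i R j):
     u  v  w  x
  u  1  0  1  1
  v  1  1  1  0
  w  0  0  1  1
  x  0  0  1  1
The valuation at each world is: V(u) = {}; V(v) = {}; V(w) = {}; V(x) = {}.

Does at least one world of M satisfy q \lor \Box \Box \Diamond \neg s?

Yes

Let φ = q \lor \Box \Box \Diamond \neg s. Evaluate φ at each world:
  u (successors {u, w, x}): φ is true.
  v (successors {u, v, w}): φ is true.
  w (successors {w, x}): φ is true.
  x (successors {w, x}): φ is true.
Detail at u (witness):
  At u: q is false, \Box \Box \Diamond \neg s is true, so q \lor \Box \Box \Diamond \neg s is true.
    At u: \Box \Box \Diamond \neg s requires \Box \Diamond \neg s at every successor {u, w, x}.
      At u: \Box \Diamond \neg s is true.
      At w: \Box \Diamond \neg s is true.
      At x: \Box \Diamond \neg s is true.
    So \Box \Box \Diamond \neg s is true at u.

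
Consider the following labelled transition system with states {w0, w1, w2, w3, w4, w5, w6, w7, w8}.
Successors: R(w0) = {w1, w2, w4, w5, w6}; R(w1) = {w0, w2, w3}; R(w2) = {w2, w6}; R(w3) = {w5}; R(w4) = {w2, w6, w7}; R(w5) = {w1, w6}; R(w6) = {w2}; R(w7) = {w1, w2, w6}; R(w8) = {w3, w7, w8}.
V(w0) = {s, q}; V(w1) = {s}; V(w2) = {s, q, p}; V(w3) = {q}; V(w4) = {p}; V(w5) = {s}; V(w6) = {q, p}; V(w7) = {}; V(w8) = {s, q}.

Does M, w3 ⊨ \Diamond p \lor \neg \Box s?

No

At w3: \Diamond p is false, \neg \Box s is false, so \Diamond p \lor \neg \Box s is false.
  At w3: \Diamond p requires p at some successor in {w5}.
    At w5: p is false.
  So \Diamond p is false at w3.
  At w3: \Box s is true, so \neg \Box s is false.
    At w3: \Box s requires s at every successor {w5}.
      At w5: s is true.
    So \Box s is true at w3.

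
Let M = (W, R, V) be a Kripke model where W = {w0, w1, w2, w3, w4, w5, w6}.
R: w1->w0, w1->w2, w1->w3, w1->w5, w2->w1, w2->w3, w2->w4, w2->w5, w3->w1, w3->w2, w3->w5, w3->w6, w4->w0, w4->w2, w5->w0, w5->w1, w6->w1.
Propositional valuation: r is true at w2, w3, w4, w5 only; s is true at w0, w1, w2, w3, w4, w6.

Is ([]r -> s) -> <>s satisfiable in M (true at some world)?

Let φ = ([]r -> s) -> <>s. Evaluate φ at each world:
  w0 (successors ∅): φ is false.
  w1 (successors {w0, w2, w3, w5}): φ is true.
  w2 (successors {w1, w3, w4, w5}): φ is true.
  w3 (successors {w1, w2, w5, w6}): φ is true.
  w4 (successors {w0, w2}): φ is true.
  w5 (successors {w0, w1}): φ is true.
  w6 (successors {w1}): φ is true.
Detail at w1 (witness):
  At w1: []r -> s is true, <>s is true, so ([]r -> s) -> <>s is true.
    At w1: []r is false, s is true, so []r -> s is true.
      At w1: []r requires r at every successor {w0, w2, w3, w5}.
        r fails at w0, so []r is false at w1.
    At w1: <>s requires s at some successor in {w0, w2, w3, w5}.
      s holds at w0, so <>s is true at w1.

Yes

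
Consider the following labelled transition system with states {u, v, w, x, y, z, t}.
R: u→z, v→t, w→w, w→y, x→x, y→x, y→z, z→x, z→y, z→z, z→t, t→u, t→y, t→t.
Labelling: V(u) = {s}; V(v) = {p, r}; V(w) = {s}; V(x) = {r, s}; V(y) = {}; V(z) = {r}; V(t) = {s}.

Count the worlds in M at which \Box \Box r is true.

1

Let φ = \Box \Box r. Evaluate φ at each world:
  u (successors {z}): φ is false.
  v (successors {t}): φ is false.
  w (successors {w, y}): φ is false.
  x (successors {x}): φ is true.
  y (successors {x, z}): φ is false.
  z (successors {x, y, z, t}): φ is false.
  t (successors {u, y, t}): φ is false.
For instance, at u:
  At u: \Box \Box r requires \Box r at every successor {z}.
    \Box r fails at z, so \Box \Box r is false at u.
      At z: \Box r requires r at every successor {x, y, z, t}.
        r fails at y, so \Box r is false at z.
Satisfying worlds: {x}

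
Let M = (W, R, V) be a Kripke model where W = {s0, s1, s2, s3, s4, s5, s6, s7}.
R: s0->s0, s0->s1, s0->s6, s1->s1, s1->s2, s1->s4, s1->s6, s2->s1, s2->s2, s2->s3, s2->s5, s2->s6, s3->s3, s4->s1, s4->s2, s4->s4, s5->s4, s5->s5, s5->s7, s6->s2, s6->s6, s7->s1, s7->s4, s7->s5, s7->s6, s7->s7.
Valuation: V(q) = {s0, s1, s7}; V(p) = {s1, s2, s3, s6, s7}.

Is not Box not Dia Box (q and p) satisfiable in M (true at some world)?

Let φ = not Box not Dia Box (q and p). Evaluate φ at each world:
  s0 (successors {s0, s1, s6}): φ is false.
  s1 (successors {s1, s2, s4, s6}): φ is false.
  s2 (successors {s1, s2, s3, s5, s6}): φ is false.
  s3 (successors {s3}): φ is false.
  s4 (successors {s1, s2, s4}): φ is false.
  s5 (successors {s4, s5, s7}): φ is false.
  s6 (successors {s2, s6}): φ is false.
  s7 (successors {s1, s4, s5, s6, s7}): φ is false.
For instance, at s4:
  At s4: Box not Dia Box (q and p) is true, so not Box not Dia Box (q and p) is false.
    At s4: Box not Dia Box (q and p) requires not Dia Box (q and p) at every successor {s1, s2, s4}.
      At s1: not Dia Box (q and p) is true.
      At s2: not Dia Box (q and p) is true.
      At s4: not Dia Box (q and p) is true.
    So Box not Dia Box (q and p) is true at s4.

No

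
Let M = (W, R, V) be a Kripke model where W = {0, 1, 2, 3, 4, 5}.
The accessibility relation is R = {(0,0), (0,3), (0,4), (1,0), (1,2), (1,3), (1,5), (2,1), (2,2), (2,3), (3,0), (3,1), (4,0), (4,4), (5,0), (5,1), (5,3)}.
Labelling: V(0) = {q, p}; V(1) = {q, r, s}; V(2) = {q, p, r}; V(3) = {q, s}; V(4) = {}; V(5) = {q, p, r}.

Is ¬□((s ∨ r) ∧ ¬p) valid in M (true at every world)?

Yes

Let φ = ¬□((s ∨ r) ∧ ¬p). Evaluate φ at each world:
  0 (successors {0, 3, 4}): φ is true.
  1 (successors {0, 2, 3, 5}): φ is true.
  2 (successors {1, 2, 3}): φ is true.
  3 (successors {0, 1}): φ is true.
  4 (successors {0, 4}): φ is true.
  5 (successors {0, 1, 3}): φ is true.
For instance, at 0:
  At 0: □((s ∨ r) ∧ ¬p) is false, so ¬□((s ∨ r) ∧ ¬p) is true.
    At 0: □((s ∨ r) ∧ ¬p) requires (s ∨ r) ∧ ¬p at every successor {0, 3, 4}.
      (s ∨ r) ∧ ¬p fails at 0, so □((s ∨ r) ∧ ¬p) is false at 0.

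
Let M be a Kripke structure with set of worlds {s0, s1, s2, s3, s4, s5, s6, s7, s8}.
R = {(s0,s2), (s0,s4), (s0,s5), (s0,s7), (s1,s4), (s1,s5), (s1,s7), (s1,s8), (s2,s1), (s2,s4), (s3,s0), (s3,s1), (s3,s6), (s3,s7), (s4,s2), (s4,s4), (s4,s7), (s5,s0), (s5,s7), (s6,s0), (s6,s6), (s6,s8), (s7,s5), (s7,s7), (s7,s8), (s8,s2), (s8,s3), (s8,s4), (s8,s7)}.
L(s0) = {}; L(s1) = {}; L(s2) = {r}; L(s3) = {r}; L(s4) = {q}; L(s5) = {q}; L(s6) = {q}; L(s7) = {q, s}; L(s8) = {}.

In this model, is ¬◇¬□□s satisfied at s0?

No

At s0: ◇¬□□s is true, so ¬◇¬□□s is false.
  At s0: ◇¬□□s requires ¬□□s at some successor in {s2, s4, s5, s7}.
    ¬□□s holds at s2, so ◇¬□□s is true at s0.
      At s2: □□s is false, so ¬□□s is true.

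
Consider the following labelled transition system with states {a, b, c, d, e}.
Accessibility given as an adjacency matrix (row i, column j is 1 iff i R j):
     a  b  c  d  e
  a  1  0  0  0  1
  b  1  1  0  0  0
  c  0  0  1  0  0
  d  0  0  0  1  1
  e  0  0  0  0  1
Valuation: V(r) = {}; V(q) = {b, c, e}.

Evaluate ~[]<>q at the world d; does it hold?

No

At d: []<>q is true, so ~[]<>q is false.
  At d: []<>q requires <>q at every successor {d, e}.
      At d: <>q requires q at some successor in {d, e}.
        q holds at e, so <>q is true at d.
      At e: <>q requires q at some successor in {e}.
        q holds at e, so <>q is true at e.
  So []<>q is true at d.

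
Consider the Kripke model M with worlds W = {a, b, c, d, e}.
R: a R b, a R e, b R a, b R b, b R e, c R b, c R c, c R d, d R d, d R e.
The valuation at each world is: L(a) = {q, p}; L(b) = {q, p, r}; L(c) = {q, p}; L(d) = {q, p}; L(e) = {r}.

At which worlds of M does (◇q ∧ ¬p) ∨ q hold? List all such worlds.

Let φ = (◇q ∧ ¬p) ∨ q. Evaluate φ at each world:
  a (successors {b, e}): φ is true.
  b (successors {a, b, e}): φ is true.
  c (successors {b, c, d}): φ is true.
  d (successors {d, e}): φ is true.
  e (successors ∅): φ is false.
For instance, at d:
  At d: ◇q ∧ ¬p is false, q is true, so (◇q ∧ ¬p) ∨ q is true.
    At d: ◇q is true, ¬p is false, so ◇q ∧ ¬p is false.
      At d: ◇q requires q at some successor in {d, e}.
        q holds at d, so ◇q is true at d.
Satisfying worlds: {a, b, c, d}

a, b, c, d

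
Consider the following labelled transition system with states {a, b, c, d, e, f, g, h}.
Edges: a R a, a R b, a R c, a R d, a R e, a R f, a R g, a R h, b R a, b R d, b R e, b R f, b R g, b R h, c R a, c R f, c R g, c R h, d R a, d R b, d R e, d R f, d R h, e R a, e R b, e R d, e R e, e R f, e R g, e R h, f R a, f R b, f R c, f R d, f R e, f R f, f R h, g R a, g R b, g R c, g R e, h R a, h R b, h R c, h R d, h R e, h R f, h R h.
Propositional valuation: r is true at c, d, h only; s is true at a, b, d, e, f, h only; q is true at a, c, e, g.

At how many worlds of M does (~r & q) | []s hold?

Let φ = (~r & q) | []s. Evaluate φ at each world:
  a (successors {a, b, c, d, e, f, g, h}): φ is true.
  b (successors {a, d, e, f, g, h}): φ is false.
  c (successors {a, f, g, h}): φ is false.
  d (successors {a, b, e, f, h}): φ is true.
  e (successors {a, b, d, e, f, g, h}): φ is true.
  f (successors {a, b, c, d, e, f, h}): φ is false.
  g (successors {a, b, c, e}): φ is true.
  h (successors {a, b, c, d, e, f, h}): φ is false.
For instance, at a:
  At a: ~r & q is true, []s is false, so (~r & q) | []s is true.
    At a: []s requires s at every successor {a, b, c, d, e, f, g, h}.
      s fails at c, so []s is false at a.
Satisfying worlds: {a, d, e, g}

4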